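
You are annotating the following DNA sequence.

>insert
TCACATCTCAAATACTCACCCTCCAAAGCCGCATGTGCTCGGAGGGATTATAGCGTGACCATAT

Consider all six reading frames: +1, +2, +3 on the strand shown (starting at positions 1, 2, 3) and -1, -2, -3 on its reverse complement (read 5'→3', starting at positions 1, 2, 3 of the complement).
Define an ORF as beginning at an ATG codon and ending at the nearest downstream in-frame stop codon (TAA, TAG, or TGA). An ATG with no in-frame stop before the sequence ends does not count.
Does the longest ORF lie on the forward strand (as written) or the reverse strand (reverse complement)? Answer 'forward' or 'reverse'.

Reverse complement (5'→3'): ATATGGTCACGCTATAATCCCTCCGAGCACATGCGGCTTTGGAGGGTGAGTATTTGAGATGTGA
Frame +1: TCA CAT CTC AAA TAC TCA CCC TCC AAA GCC GCA TGT GCT CGG AGG GAT TAT AGC GTG ACC ATA — no ATG→stop ORF.
Frame +2: CAC ATC TCA AAT ACT CAC CCT CCA AAG CCG CAT GTG CTC GGA GGG ATT ATA GCG TGA CCA TAT — no ATG→stop ORF.
Frame +3: ACA TCT CAA ATA CTC ACC CTC CAA AGC CGC ATG TGC TCG GAG GGA TTA TAG CGT GAC CAT — ATG at 33, stop TAG at 51 → 21 nt.
Frame -1: ATA TGG TCA CGC TAT AAT CCC TCC GAG CAC ATG CGG CTT TGG AGG GTG AGT ATT TGA GAT GTG — ATG at 31, stop TGA at 55 → 27 nt.
Frame -2: TAT GGT CAC GCT ATA ATC CCT CCG AGC ACA TGC GGC TTT GGA GGG TGA GTA TTT GAG ATG TGA — ATG at 59, stop TGA at 62 → 6 nt.
Frame -3: ATG GTC ACG CTA TAA TCC CTC CGA GCA CAT GCG GCT TTG GAG GGT GAG TAT TTG AGA TGT — ATG at 3, stop TAA at 15 → 15 nt.
Forward-strand max 21 nt; reverse-strand max 27 nt. The reverse strand has the longer ORF.

reverse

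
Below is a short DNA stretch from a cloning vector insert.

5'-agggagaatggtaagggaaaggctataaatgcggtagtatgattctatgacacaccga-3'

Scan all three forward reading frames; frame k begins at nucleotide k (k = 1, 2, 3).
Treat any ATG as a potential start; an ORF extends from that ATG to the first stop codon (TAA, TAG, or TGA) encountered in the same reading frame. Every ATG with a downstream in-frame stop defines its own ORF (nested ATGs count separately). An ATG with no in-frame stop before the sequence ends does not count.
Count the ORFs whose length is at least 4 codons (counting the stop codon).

2

Frame 1: AGG GAG AAT GGT AAG GGA AAG GCT ATA AAT GCG GTA GTA TGA TTC TAT GAC ACA CCG — no ATG→stop ORF.
Frame 2: GGG AGA ATG GTA AGG GAA AGG CTA TAA ATG CGG TAG TAT GAT TCT ATG ACA CAC CGA — ATG at 8, stop TAA at 26 → 21 nt; ATG at 29, stop TAG at 35 → 9 nt.
Frame 3: GGA GAA TGG TAA GGG AAA GGC TAT AAA TGC GGT AGT ATG ATT CTA TGA CAC ACC — ATG at 39, stop TGA at 48 → 12 nt.
ORFs ≥ 4 codons: frame 2 8–28 (7 codons), frame 3 39–50 (4 codons). Count = 2.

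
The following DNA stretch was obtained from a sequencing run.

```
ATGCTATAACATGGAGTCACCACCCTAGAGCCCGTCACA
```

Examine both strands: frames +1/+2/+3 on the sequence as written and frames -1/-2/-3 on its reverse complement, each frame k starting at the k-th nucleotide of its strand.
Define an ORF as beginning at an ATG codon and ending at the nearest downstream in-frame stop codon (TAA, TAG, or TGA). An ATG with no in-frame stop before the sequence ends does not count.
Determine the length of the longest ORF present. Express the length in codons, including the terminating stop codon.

Reverse complement (5'→3'): TGTGACGGGCTCTAGGGTGGTGACTCCATGTTATAGCAT
Frame +1: ATG CTA TAA CAT GGA GTC ACC ACC CTA GAG CCC GTC ACA — ATG at 1, stop TAA at 7 → 9 nt.
Frame +2: TGC TAT AAC ATG GAG TCA CCA CCC TAG AGC CCG TCA — ATG at 11, stop TAG at 26 → 18 nt.
Frame +3: GCT ATA ACA TGG AGT CAC CAC CCT AGA GCC CGT CAC — no ATG→stop ORF.
Frame -1: TGT GAC GGG CTC TAG GGT GGT GAC TCC ATG TTA TAG CAT — ATG at 28, stop TAG at 34 → 9 nt.
Frame -2: GTG ACG GGC TCT AGG GTG GTG ACT CCA TGT TAT AGC — no ATG→stop ORF.
Frame -3: TGA CGG GCT CTA GGG TGG TGA CTC CAT GTT ATA GCA — no ATG→stop ORF.
Longest: frame +2, positions 11–28, 18 nt = 6 codons = 5 aa. → 6 codons.

6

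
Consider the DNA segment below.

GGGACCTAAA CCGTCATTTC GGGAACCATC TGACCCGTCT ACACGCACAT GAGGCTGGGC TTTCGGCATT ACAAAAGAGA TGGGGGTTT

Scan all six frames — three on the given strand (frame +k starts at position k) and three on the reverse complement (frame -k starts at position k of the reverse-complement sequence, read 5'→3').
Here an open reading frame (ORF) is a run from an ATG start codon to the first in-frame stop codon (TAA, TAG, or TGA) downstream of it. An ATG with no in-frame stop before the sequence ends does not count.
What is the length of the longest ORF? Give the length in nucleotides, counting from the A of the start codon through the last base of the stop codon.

24

Reverse complement (5'→3'): AAACCCCCATCTCTTTTGTAATGCCGAAAGCCCAGCCTCATGTGCGTGTAGACGGGTCAGATGGTTCCCGAAATGACGGTTTAGGTCCC
Frame +1: GGG ACC TAA ACC GTC ATT TCG GGA ACC ATC TGA CCC GTC TAC ACG CAC ATG AGG CTG GGC TTT CGG CAT TAC AAA AGA GAT GGG GGT — no ATG→stop ORF.
Frame +2: GGA CCT AAA CCG TCA TTT CGG GAA CCA TCT GAC CCG TCT ACA CGC ACA TGA GGC TGG GCT TTC GGC ATT ACA AAA GAG ATG GGG GTT — no ATG→stop ORF.
Frame +3: GAC CTA AAC CGT CAT TTC GGG AAC CAT CTG ACC CGT CTA CAC GCA CAT GAG GCT GGG CTT TCG GCA TTA CAA AAG AGA TGG GGG TTT — no ATG→stop ORF.
Frame -1: AAA CCC CCA TCT CTT TTG TAA TGC CGA AAG CCC AGC CTC ATG TGC GTG TAG ACG GGT CAG ATG GTT CCC GAA ATG ACG GTT TAG GTC — ATG at 40, stop TAG at 49 → 12 nt; ATG at 61, stop TAG at 82 → 24 nt; ATG at 73, stop TAG at 82 → 12 nt.
Frame -2: AAC CCC CAT CTC TTT TGT AAT GCC GAA AGC CCA GCC TCA TGT GCG TGT AGA CGG GTC AGA TGG TTC CCG AAA TGA CGG TTT AGG TCC — no ATG→stop ORF.
Frame -3: ACC CCC ATC TCT TTT GTA ATG CCG AAA GCC CAG CCT CAT GTG CGT GTA GAC GGG TCA GAT GGT TCC CGA AAT GAC GGT TTA GGT CCC — no ATG→stop ORF.
Longest: frame -1, positions 61–84, 24 nt = 8 codons = 7 aa. → 24 nucleotides.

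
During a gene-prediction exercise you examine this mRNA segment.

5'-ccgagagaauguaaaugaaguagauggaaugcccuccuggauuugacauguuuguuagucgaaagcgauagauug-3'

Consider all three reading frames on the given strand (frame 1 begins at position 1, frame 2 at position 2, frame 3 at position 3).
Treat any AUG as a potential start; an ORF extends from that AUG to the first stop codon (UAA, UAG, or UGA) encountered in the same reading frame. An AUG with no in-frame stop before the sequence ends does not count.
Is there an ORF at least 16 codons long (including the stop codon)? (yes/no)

Frame 1: CCG AGA GAA UGU AAA UGA AGU AGA UGG AAU GCC CUC CUG GAU UUG ACA UGU UUG UUA GUC GAA AGC GAU AGA UUG — no AUG→stop ORF.
Frame 2: CGA GAG AAU GUA AAU GAA GUA GAU GGA AUG CCC UCC UGG AUU UGA CAU GUU UGU UAG UCG AAA GCG AUA GAU — AUG at 29, stop UGA at 44 → 18 nt.
Frame 3: GAG AGA AUG UAA AUG AAG UAG AUG GAA UGC CCU CCU GGA UUU GAC AUG UUU GUU AGU CGA AAG CGA UAG AUU — AUG at 9, stop UAA at 12 → 6 nt; AUG at 15, stop UAG at 21 → 9 nt; AUG at 24, stop UAG at 69 → 48 nt; AUG at 48, stop UAG at 69 → 24 nt.
Frame 3 has an ORF of 16 codons (positions 24–71) ≥ 16, so yes.

yes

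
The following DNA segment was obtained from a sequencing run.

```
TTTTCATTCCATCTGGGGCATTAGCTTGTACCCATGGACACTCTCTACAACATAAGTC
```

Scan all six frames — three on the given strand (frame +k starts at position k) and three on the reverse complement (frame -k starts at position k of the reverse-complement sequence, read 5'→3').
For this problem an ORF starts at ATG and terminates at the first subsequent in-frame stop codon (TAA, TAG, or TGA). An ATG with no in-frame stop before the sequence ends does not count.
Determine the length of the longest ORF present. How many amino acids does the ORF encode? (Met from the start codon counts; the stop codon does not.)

Reverse complement (5'→3'): GACTTATGTTGTAGAGAGTGTCCATGGGTACAAGCTAATGCCCCAGATGGAATGAAAA
Frame +1: TTT TCA TTC CAT CTG GGG CAT TAG CTT GTA CCC ATG GAC ACT CTC TAC AAC ATA AGT — no ATG→stop ORF.
Frame +2: TTT CAT TCC ATC TGG GGC ATT AGC TTG TAC CCA TGG ACA CTC TCT ACA ACA TAA GTC — no ATG→stop ORF.
Frame +3: TTC ATT CCA TCT GGG GCA TTA GCT TGT ACC CAT GGA CAC TCT CTA CAA CAT AAG — no ATG→stop ORF.
Frame -1: GAC TTA TGT TGT AGA GAG TGT CCA TGG GTA CAA GCT AAT GCC CCA GAT GGA ATG AAA — no ATG→stop ORF.
Frame -2: ACT TAT GTT GTA GAG AGT GTC CAT GGG TAC AAG CTA ATG CCC CAG ATG GAA TGA AAA — ATG at 38, stop TGA at 53 → 18 nt; ATG at 47, stop TGA at 53 → 9 nt.
Frame -3: CTT ATG TTG TAG AGA GTG TCC ATG GGT ACA AGC TAA TGC CCC AGA TGG AAT GAA — ATG at 6, stop TAG at 12 → 9 nt; ATG at 24, stop TAA at 36 → 15 nt.
Longest: frame -2, positions 38–55, 18 nt = 6 codons = 5 aa. → 5 amino acids.

5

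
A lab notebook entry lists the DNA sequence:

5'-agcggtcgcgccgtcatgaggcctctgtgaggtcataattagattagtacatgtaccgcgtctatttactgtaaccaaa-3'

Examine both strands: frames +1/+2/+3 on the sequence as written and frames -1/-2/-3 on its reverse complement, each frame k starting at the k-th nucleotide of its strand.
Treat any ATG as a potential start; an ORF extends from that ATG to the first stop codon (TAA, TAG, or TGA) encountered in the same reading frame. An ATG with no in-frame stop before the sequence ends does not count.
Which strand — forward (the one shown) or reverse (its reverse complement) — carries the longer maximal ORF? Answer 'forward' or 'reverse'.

Reverse complement (5'→3'): TTTGGTTACAGTAAATAGACGCGGTACATGTACTAATCTAATTATGACCTCACAGAGGCCTCATGACGGCGCGACCGCT
Frame +1: AGC GGT CGC GCC GTC ATG AGG CCT CTG TGA GGT CAT AAT TAG ATT AGT ACA TGT ACC GCG TCT ATT TAC TGT AAC CAA — ATG at 16, stop TGA at 28 → 15 nt.
Frame +2: GCG GTC GCG CCG TCA TGA GGC CTC TGT GAG GTC ATA ATT AGA TTA GTA CAT GTA CCG CGT CTA TTT ACT GTA ACC AAA — no ATG→stop ORF.
Frame +3: CGG TCG CGC CGT CAT GAG GCC TCT GTG AGG TCA TAA TTA GAT TAG TAC ATG TAC CGC GTC TAT TTA CTG TAA CCA — ATG at 51, stop TAA at 72 → 24 nt.
Frame -1: TTT GGT TAC AGT AAA TAG ACG CGG TAC ATG TAC TAA TCT AAT TAT GAC CTC ACA GAG GCC TCA TGA CGG CGC GAC CGC — ATG at 28, stop TAA at 34 → 9 nt.
Frame -2: TTG GTT ACA GTA AAT AGA CGC GGT ACA TGT ACT AAT CTA ATT ATG ACC TCA CAG AGG CCT CAT GAC GGC GCG ACC GCT — no ATG→stop ORF.
Frame -3: TGG TTA CAG TAA ATA GAC GCG GTA CAT GTA CTA ATC TAA TTA TGA CCT CAC AGA GGC CTC ATG ACG GCG CGA CCG — no ATG→stop ORF.
Forward-strand max 24 nt; reverse-strand max 9 nt. The forward strand has the longer ORF.

forward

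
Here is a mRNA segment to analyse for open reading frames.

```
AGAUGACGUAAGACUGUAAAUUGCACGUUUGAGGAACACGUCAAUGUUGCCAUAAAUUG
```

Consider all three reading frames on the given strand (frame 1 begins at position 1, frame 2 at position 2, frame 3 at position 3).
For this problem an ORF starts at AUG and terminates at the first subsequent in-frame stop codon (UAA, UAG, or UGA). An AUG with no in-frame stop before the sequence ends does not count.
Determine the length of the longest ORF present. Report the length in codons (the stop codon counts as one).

4

Frame 1: AGA UGA CGU AAG ACU GUA AAU UGC ACG UUU GAG GAA CAC GUC AAU GUU GCC AUA AAU — no AUG→stop ORF.
Frame 2: GAU GAC GUA AGA CUG UAA AUU GCA CGU UUG AGG AAC ACG UCA AUG UUG CCA UAA AUU — AUG at 44, stop UAA at 53 → 12 nt.
Frame 3: AUG ACG UAA GAC UGU AAA UUG CAC GUU UGA GGA ACA CGU CAA UGU UGC CAU AAA UUG — AUG at 3, stop UAA at 9 → 9 nt.
Longest: frame 2, positions 44–55, 12 nt = 4 codons = 3 aa. → 4 codons.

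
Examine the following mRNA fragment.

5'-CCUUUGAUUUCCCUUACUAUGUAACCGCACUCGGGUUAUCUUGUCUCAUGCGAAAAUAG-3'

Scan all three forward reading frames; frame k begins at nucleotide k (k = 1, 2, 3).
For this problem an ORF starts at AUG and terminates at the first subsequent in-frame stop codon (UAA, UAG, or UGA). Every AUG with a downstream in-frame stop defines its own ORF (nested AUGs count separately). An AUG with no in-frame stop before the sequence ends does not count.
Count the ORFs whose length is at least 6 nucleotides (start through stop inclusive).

2

Frame 1: CCU UUG AUU UCC CUU ACU AUG UAA CCG CAC UCG GGU UAU CUU GUC UCA UGC GAA AAU — AUG at 19, stop UAA at 22 → 6 nt.
Frame 2: CUU UGA UUU CCC UUA CUA UGU AAC CGC ACU CGG GUU AUC UUG UCU CAU GCG AAA AUA — no AUG→stop ORF.
Frame 3: UUU GAU UUC CCU UAC UAU GUA ACC GCA CUC GGG UUA UCU UGU CUC AUG CGA AAA UAG — AUG at 48, stop UAG at 57 → 12 nt.
ORFs ≥ 6 nucleotides: frame 1 19–24 (6 nucleotides), frame 3 48–59 (12 nucleotides). Count = 2.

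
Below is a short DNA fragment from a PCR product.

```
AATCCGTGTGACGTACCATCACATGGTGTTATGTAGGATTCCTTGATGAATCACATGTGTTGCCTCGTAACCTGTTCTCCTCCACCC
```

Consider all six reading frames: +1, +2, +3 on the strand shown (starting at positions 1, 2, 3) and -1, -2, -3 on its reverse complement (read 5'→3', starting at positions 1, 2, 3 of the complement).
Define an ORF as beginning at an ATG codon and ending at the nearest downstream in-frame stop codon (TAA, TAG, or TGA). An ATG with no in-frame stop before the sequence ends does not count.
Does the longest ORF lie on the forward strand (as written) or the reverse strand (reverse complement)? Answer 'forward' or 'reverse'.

Reverse complement (5'→3'): GGGTGGAGGAGAACAGGTTACGAGGCAACACATGTGATTCATCAAGGAATCCTACATAACACCATGTGATGGTACGTCACACGGATT
Frame +1: AAT CCG TGT GAC GTA CCA TCA CAT GGT GTT ATG TAG GAT TCC TTG ATG AAT CAC ATG TGT TGC CTC GTA ACC TGT TCT CCT CCA CCC — ATG at 31, stop TAG at 34 → 6 nt.
Frame +2: ATC CGT GTG ACG TAC CAT CAC ATG GTG TTA TGT AGG ATT CCT TGA TGA ATC ACA TGT GTT GCC TCG TAA CCT GTT CTC CTC CAC — ATG at 23, stop TGA at 44 → 24 nt.
Frame +3: TCC GTG TGA CGT ACC ATC ACA TGG TGT TAT GTA GGA TTC CTT GAT GAA TCA CAT GTG TTG CCT CGT AAC CTG TTC TCC TCC ACC — no ATG→stop ORF.
Frame -1: GGG TGG AGG AGA ACA GGT TAC GAG GCA ACA CAT GTG ATT CAT CAA GGA ATC CTA CAT AAC ACC ATG TGA TGG TAC GTC ACA CGG ATT — ATG at 64, stop TGA at 67 → 6 nt.
Frame -2: GGT GGA GGA GAA CAG GTT ACG AGG CAA CAC ATG TGA TTC ATC AAG GAA TCC TAC ATA ACA CCA TGT GAT GGT ACG TCA CAC GGA — ATG at 32, stop TGA at 35 → 6 nt.
Frame -3: GTG GAG GAG AAC AGG TTA CGA GGC AAC ACA TGT GAT TCA TCA AGG AAT CCT ACA TAA CAC CAT GTG ATG GTA CGT CAC ACG GAT — no ATG→stop ORF.
Forward-strand max 24 nt; reverse-strand max 6 nt. The forward strand has the longer ORF.

forward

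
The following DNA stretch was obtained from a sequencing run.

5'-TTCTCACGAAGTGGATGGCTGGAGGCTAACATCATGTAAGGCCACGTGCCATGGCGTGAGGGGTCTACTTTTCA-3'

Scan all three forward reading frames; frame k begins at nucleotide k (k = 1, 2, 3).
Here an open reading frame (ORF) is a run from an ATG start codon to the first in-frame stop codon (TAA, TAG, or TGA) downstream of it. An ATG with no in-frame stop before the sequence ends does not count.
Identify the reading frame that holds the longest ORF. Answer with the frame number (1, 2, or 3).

3

Frame 1: TTC TCA CGA AGT GGA TGG CTG GAG GCT AAC ATC ATG TAA GGC CAC GTG CCA TGG CGT GAG GGG TCT ACT TTT — ATG at 34, stop TAA at 37 → 6 nt.
Frame 2: TCT CAC GAA GTG GAT GGC TGG AGG CTA ACA TCA TGT AAG GCC ACG TGC CAT GGC GTG AGG GGT CTA CTT TTC — no ATG→stop ORF.
Frame 3: CTC ACG AAG TGG ATG GCT GGA GGC TAA CAT CAT GTA AGG CCA CGT GCC ATG GCG TGA GGG GTC TAC TTT TCA — ATG at 15, stop TAA at 27 → 15 nt; ATG at 51, stop TGA at 57 → 9 nt.
Longest ORF is 15 nt in frame 3 (positions 15–29).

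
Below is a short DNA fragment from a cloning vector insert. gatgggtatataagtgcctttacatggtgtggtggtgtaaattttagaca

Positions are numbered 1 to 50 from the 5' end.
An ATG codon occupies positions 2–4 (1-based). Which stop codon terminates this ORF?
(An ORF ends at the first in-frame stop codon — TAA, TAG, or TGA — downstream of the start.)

Codons from position 2: ATG (2–4), GGT (5–7), ATA (8–10), TAA (11–13).
The first in-frame stop codon is TAA.

TAA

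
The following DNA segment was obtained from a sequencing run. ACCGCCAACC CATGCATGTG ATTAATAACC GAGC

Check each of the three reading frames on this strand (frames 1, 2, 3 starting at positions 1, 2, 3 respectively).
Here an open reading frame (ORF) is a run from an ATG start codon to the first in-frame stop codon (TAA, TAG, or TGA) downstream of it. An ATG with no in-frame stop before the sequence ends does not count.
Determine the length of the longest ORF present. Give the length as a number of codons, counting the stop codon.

2

Frame 1: ACC GCC AAC CCA TGC ATG TGA TTA ATA ACC GAG — ATG at 16, stop TGA at 19 → 6 nt.
Frame 2: CCG CCA ACC CAT GCA TGT GAT TAA TAA CCG AGC — no ATG→stop ORF.
Frame 3: CGC CAA CCC ATG CAT GTG ATT AAT AAC CGA — no ATG→stop ORF.
Longest: frame 1, positions 16–21, 6 nt = 2 codons = 1 aa. → 2 codons.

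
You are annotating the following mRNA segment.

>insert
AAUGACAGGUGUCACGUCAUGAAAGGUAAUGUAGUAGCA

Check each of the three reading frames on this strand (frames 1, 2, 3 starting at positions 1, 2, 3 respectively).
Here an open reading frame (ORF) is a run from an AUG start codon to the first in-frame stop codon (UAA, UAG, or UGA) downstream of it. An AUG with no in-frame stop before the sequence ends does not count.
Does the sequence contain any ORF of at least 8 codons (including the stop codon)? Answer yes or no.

no

Frame 1: AAU GAC AGG UGU CAC GUC AUG AAA GGU AAU GUA GUA GCA — no AUG→stop ORF.
Frame 2: AUG ACA GGU GUC ACG UCA UGA AAG GUA AUG UAG UAG — AUG at 2, stop UGA at 20 → 21 nt; AUG at 29, stop UAG at 32 → 6 nt.
Frame 3: UGA CAG GUG UCA CGU CAU GAA AGG UAA UGU AGU AGC — no AUG→stop ORF.
Largest ORF found is 7 codons < 8, so no.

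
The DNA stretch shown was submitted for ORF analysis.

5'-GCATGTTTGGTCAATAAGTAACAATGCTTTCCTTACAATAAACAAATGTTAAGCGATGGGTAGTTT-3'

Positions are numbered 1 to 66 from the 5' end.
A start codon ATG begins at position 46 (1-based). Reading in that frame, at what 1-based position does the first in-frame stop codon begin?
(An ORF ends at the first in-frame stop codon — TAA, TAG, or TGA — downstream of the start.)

Codons from position 46: ATG (46–48), TTA (49–51), AGC (52–54), GAT (55–57), GGG (58–60), TAG (61–63).
TAG is a stop codon; it begins at position 61.

61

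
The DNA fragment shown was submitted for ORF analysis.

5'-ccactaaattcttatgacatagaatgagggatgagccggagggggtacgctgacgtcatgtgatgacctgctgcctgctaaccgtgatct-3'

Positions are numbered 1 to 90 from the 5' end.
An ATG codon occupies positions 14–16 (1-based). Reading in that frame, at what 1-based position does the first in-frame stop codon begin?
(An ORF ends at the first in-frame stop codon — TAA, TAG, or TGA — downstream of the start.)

20

Codons from position 14: ATG (14–16), ACA (17–19), TAG (20–22).
TAG is a stop codon; it begins at position 20.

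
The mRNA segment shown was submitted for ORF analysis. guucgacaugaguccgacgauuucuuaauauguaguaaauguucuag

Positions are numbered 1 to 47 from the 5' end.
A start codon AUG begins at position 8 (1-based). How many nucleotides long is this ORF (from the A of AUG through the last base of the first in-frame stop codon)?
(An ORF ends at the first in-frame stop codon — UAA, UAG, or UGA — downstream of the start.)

Codons from position 8: AUG (8–10), AGU (11–13), CCG (14–16), ACG (17–19), AUU (20–22), UCU (23–25), UAA (26–28).
UAA is the first in-frame stop; ORF spans 8–28, 21 nucleotides.

21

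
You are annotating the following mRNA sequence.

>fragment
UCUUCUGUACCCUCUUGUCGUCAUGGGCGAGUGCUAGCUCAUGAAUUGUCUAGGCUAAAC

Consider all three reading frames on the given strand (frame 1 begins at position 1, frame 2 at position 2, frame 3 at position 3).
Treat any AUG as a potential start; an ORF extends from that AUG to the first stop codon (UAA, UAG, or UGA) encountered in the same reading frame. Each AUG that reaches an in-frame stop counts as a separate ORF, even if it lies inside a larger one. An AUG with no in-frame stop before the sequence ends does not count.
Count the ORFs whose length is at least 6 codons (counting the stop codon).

1

Frame 1: UCU UCU GUA CCC UCU UGU CGU CAU GGG CGA GUG CUA GCU CAU GAA UUG UCU AGG CUA AAC — no AUG→stop ORF.
Frame 2: CUU CUG UAC CCU CUU GUC GUC AUG GGC GAG UGC UAG CUC AUG AAU UGU CUA GGC UAA — AUG at 23, stop UAG at 35 → 15 nt; AUG at 41, stop UAA at 56 → 18 nt.
Frame 3: UUC UGU ACC CUC UUG UCG UCA UGG GCG AGU GCU AGC UCA UGA AUU GUC UAG GCU AAA — no AUG→stop ORF.
ORFs ≥ 6 codons: frame 2 41–58 (6 codons). Count = 1.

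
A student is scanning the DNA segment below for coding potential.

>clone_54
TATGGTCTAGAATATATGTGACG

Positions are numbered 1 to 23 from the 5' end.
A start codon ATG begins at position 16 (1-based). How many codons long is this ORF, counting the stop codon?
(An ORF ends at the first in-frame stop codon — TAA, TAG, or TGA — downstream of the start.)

2

Codons from position 16: ATG (16–18), TGA (19–21).
TGA is the first in-frame stop; that's 2 codons including the stop.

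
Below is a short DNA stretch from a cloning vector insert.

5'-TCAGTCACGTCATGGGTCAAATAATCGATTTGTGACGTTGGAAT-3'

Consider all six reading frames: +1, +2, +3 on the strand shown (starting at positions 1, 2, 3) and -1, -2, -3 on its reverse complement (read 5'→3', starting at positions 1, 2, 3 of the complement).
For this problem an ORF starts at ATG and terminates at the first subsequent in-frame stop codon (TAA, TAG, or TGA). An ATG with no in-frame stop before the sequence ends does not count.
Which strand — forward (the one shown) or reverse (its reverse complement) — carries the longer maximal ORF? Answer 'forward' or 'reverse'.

forward

Reverse complement (5'→3'): ATTCCAACGTCACAAATCGATTATTTGACCCATGACGTGACTGA
Frame +1: TCA GTC ACG TCA TGG GTC AAA TAA TCG ATT TGT GAC GTT GGA — no ATG→stop ORF.
Frame +2: CAG TCA CGT CAT GGG TCA AAT AAT CGA TTT GTG ACG TTG GAA — no ATG→stop ORF.
Frame +3: AGT CAC GTC ATG GGT CAA ATA ATC GAT TTG TGA CGT TGG AAT — ATG at 12, stop TGA at 33 → 24 nt.
Frame -1: ATT CCA ACG TCA CAA ATC GAT TAT TTG ACC CAT GAC GTG ACT — no ATG→stop ORF.
Frame -2: TTC CAA CGT CAC AAA TCG ATT ATT TGA CCC ATG ACG TGA CTG — ATG at 32, stop TGA at 38 → 9 nt.
Frame -3: TCC AAC GTC ACA AAT CGA TTA TTT GAC CCA TGA CGT GAC TGA — no ATG→stop ORF.
Forward-strand max 24 nt; reverse-strand max 9 nt. The forward strand has the longer ORF.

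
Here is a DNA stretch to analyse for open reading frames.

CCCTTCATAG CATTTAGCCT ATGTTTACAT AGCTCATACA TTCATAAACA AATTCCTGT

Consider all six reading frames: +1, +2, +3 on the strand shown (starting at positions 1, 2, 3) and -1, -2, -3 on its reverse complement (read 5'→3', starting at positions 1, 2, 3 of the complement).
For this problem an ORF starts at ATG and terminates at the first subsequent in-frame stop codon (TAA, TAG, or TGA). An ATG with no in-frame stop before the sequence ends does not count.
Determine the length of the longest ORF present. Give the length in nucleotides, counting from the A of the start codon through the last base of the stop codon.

Reverse complement (5'→3'): ACAGGAATTTGTTTATGAATGTATGAGCTATGTAAACATAGGCTAAATGCTATGAAGGG
Frame +1: CCC TTC ATA GCA TTT AGC CTA TGT TTA CAT AGC TCA TAC ATT CAT AAA CAA ATT CCT — no ATG→stop ORF.
Frame +2: CCT TCA TAG CAT TTA GCC TAT GTT TAC ATA GCT CAT ACA TTC ATA AAC AAA TTC CTG — no ATG→stop ORF.
Frame +3: CTT CAT AGC ATT TAG CCT ATG TTT ACA TAG CTC ATA CAT TCA TAA ACA AAT TCC TGT — ATG at 21, stop TAG at 30 → 12 nt.
Frame -1: ACA GGA ATT TGT TTA TGA ATG TAT GAG CTA TGT AAA CAT AGG CTA AAT GCT ATG AAG — no ATG→stop ORF.
Frame -2: CAG GAA TTT GTT TAT GAA TGT ATG AGC TAT GTA AAC ATA GGC TAA ATG CTA TGA AGG — ATG at 23, stop TAA at 44 → 24 nt; ATG at 47, stop TGA at 53 → 9 nt.
Frame -3: AGG AAT TTG TTT ATG AAT GTA TGA GCT ATG TAA ACA TAG GCT AAA TGC TAT GAA GGG — ATG at 15, stop TGA at 24 → 12 nt; ATG at 30, stop TAA at 33 → 6 nt.
Longest: frame -2, positions 23–46, 24 nt = 8 codons = 7 aa. → 24 nucleotides.

24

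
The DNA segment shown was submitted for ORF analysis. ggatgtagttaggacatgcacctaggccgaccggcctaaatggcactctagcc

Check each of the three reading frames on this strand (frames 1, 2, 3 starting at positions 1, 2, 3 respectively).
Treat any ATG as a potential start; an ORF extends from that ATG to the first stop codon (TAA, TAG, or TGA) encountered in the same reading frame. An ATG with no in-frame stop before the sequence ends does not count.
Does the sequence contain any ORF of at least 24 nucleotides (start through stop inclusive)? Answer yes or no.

yes

Frame 1: GGA TGT AGT TAG GAC ATG CAC CTA GGC CGA CCG GCC TAA ATG GCA CTC TAG — ATG at 16, stop TAA at 37 → 24 nt; ATG at 40, stop TAG at 49 → 12 nt.
Frame 2: GAT GTA GTT AGG ACA TGC ACC TAG GCC GAC CGG CCT AAA TGG CAC TCT AGC — no ATG→stop ORF.
Frame 3: ATG TAG TTA GGA CAT GCA CCT AGG CCG ACC GGC CTA AAT GGC ACT CTA GCC — ATG at 3, stop TAG at 6 → 6 nt.
Frame 1 has an ORF of 24 nucleotides (positions 16–39) ≥ 24, so yes.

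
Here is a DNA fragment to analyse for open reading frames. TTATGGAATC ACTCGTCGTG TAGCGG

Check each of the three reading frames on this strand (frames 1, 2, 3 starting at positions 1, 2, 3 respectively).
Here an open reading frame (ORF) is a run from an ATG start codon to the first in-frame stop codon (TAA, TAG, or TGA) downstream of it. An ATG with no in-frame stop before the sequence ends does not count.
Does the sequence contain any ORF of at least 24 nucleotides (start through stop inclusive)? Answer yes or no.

no

Frame 1: TTA TGG AAT CAC TCG TCG TGT AGC — no ATG→stop ORF.
Frame 2: TAT GGA ATC ACT CGT CGT GTA GCG — no ATG→stop ORF.
Frame 3: ATG GAA TCA CTC GTC GTG TAG CGG — ATG at 3, stop TAG at 21 → 21 nt.
Largest ORF found is 21 nucleotides < 24, so no.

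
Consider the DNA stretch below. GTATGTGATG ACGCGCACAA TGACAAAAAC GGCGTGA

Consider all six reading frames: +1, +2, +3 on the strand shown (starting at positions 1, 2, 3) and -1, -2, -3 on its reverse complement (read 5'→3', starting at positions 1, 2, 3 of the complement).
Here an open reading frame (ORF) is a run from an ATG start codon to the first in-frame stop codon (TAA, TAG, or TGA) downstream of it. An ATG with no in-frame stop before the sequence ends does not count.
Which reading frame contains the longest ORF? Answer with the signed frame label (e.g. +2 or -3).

Reverse complement (5'→3'): TCACGCCGTTTTTGTCATTGTGCGCGTCATCACATAC
Frame +1: GTA TGT GAT GAC GCG CAC AAT GAC AAA AAC GGC GTG — no ATG→stop ORF.
Frame +2: TAT GTG ATG ACG CGC ACA ATG ACA AAA ACG GCG TGA — ATG at 8, stop TGA at 35 → 30 nt; ATG at 20, stop TGA at 35 → 18 nt.
Frame +3: ATG TGA TGA CGC GCA CAA TGA CAA AAA CGG CGT — ATG at 3, stop TGA at 6 → 6 nt.
Frame -1: TCA CGC CGT TTT TGT CAT TGT GCG CGT CAT CAC ATA — no ATG→stop ORF.
Frame -2: CAC GCC GTT TTT GTC ATT GTG CGC GTC ATC ACA TAC — no ATG→stop ORF.
Frame -3: ACG CCG TTT TTG TCA TTG TGC GCG TCA TCA CAT — no ATG→stop ORF.
Longest ORF is 30 nt in frame +2 (positions 8–37).

+2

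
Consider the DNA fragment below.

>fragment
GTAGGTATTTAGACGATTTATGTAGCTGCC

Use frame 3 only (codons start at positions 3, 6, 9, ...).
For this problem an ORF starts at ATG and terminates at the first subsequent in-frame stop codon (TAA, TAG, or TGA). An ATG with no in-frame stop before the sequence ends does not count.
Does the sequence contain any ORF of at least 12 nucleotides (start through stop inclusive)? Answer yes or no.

Frame 3: AGG TAT TTA GAC GAT TTA TGT AGC TGC — no ATG→stop ORF.
Largest ORF found is 0 nucleotides < 12, so no.

no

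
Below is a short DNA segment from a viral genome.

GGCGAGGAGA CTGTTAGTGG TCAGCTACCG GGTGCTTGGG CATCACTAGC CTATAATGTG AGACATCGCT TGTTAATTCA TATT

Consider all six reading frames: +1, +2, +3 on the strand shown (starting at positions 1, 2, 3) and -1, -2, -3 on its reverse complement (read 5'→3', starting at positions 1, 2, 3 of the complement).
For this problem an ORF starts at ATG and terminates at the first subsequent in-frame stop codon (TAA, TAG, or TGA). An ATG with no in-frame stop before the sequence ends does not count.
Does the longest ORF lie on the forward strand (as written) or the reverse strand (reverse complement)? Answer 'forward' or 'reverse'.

Reverse complement (5'→3'): AATATGAATTAACAAGCGATGTCTCACATTATAGGCTAGTGATGCCCAAGCACCCGGTAGCTGACCACTAACAGTCTCCTCGCC
Frame +1: GGC GAG GAG ACT GTT AGT GGT CAG CTA CCG GGT GCT TGG GCA TCA CTA GCC TAT AAT GTG AGA CAT CGC TTG TTA ATT CAT ATT — no ATG→stop ORF.
Frame +2: GCG AGG AGA CTG TTA GTG GTC AGC TAC CGG GTG CTT GGG CAT CAC TAG CCT ATA ATG TGA GAC ATC GCT TGT TAA TTC ATA — ATG at 56, stop TGA at 59 → 6 nt.
Frame +3: CGA GGA GAC TGT TAG TGG TCA GCT ACC GGG TGC TTG GGC ATC ACT AGC CTA TAA TGT GAG ACA TCG CTT GTT AAT TCA TAT — no ATG→stop ORF.
Frame -1: AAT ATG AAT TAA CAA GCG ATG TCT CAC ATT ATA GGC TAG TGA TGC CCA AGC ACC CGG TAG CTG ACC ACT AAC AGT CTC CTC GCC — ATG at 4, stop TAA at 10 → 9 nt; ATG at 19, stop TAG at 37 → 21 nt.
Frame -2: ATA TGA ATT AAC AAG CGA TGT CTC ACA TTA TAG GCT AGT GAT GCC CAA GCA CCC GGT AGC TGA CCA CTA ACA GTC TCC TCG — no ATG→stop ORF.
Frame -3: TAT GAA TTA ACA AGC GAT GTC TCA CAT TAT AGG CTA GTG ATG CCC AAG CAC CCG GTA GCT GAC CAC TAA CAG TCT CCT CGC — ATG at 42, stop TAA at 69 → 30 nt.
Forward-strand max 6 nt; reverse-strand max 30 nt. The reverse strand has the longer ORF.

reverse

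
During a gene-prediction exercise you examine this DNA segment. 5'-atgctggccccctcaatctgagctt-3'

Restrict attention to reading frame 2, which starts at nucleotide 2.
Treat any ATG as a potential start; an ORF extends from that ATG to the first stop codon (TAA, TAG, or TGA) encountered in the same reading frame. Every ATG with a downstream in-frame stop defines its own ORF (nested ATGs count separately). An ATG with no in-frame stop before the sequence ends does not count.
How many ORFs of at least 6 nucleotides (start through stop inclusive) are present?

0

Frame 2: TGC TGG CCC CCT CAA TCT GAG CTT — no ATG→stop ORF.
No ORF reaches 6 nucleotides. Count = 0.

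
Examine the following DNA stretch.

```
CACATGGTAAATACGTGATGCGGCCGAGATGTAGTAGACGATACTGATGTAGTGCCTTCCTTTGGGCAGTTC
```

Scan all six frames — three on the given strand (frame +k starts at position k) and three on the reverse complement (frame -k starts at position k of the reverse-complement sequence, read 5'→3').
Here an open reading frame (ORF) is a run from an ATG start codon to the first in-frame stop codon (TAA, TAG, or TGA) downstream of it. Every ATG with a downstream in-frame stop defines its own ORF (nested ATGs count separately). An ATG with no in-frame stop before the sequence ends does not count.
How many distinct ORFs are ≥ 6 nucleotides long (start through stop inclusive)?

4

Reverse complement (5'→3'): GAACTGCCCAAAGGAAGGCACTACATCAGTATCGTCTACTACATCTCGGCCGCATCACGTATTTACCATGTG
Frame +1: CAC ATG GTA AAT ACG TGA TGC GGC CGA GAT GTA GTA GAC GAT ACT GAT GTA GTG CCT TCC TTT GGG CAG TTC — ATG at 4, stop TGA at 16 → 15 nt.
Frame +2: ACA TGG TAA ATA CGT GAT GCG GCC GAG ATG TAG TAG ACG ATA CTG ATG TAG TGC CTT CCT TTG GGC AGT — ATG at 29, stop TAG at 32 → 6 nt; ATG at 47, stop TAG at 50 → 6 nt.
Frame +3: CAT GGT AAA TAC GTG ATG CGG CCG AGA TGT AGT AGA CGA TAC TGA TGT AGT GCC TTC CTT TGG GCA GTT — ATG at 18, stop TGA at 45 → 30 nt.
Frame -1: GAA CTG CCC AAA GGA AGG CAC TAC ATC AGT ATC GTC TAC TAC ATC TCG GCC GCA TCA CGT ATT TAC CAT GTG — no ATG→stop ORF.
Frame -2: AAC TGC CCA AAG GAA GGC ACT ACA TCA GTA TCG TCT ACT ACA TCT CGG CCG CAT CAC GTA TTT ACC ATG — no ATG→stop ORF.
Frame -3: ACT GCC CAA AGG AAG GCA CTA CAT CAG TAT CGT CTA CTA CAT CTC GGC CGC ATC ACG TAT TTA CCA TGT — no ATG→stop ORF.
ORFs ≥ 6 nucleotides: frame +1 4–18 (15 nucleotides), frame +2 29–34 (6 nucleotides), frame +2 47–52 (6 nucleotides), frame +3 18–47 (30 nucleotides). Count = 4.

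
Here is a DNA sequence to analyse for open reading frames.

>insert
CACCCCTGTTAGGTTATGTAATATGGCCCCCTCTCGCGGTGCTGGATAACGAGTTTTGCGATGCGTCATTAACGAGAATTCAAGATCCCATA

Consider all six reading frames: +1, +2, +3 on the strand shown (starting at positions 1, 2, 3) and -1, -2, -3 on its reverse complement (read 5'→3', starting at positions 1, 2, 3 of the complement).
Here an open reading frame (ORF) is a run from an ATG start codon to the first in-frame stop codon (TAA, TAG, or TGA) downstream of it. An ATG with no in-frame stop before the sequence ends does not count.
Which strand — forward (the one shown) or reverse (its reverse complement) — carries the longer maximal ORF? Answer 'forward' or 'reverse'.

forward

Reverse complement (5'→3'): TATGGGATCTTGAATTCTCGTTAATGACGCATCGCAAAACTCGTTATCCAGCACCGCGAGAGGGGGCCATATTACATAACCTAACAGGGGTG
Frame +1: CAC CCC TGT TAG GTT ATG TAA TAT GGC CCC CTC TCG CGG TGC TGG ATA ACG AGT TTT GCG ATG CGT CAT TAA CGA GAA TTC AAG ATC CCA — ATG at 16, stop TAA at 19 → 6 nt; ATG at 61, stop TAA at 70 → 12 nt.
Frame +2: ACC CCT GTT AGG TTA TGT AAT ATG GCC CCC TCT CGC GGT GCT GGA TAA CGA GTT TTG CGA TGC GTC ATT AAC GAG AAT TCA AGA TCC CAT — ATG at 23, stop TAA at 47 → 27 nt.
Frame +3: CCC CTG TTA GGT TAT GTA ATA TGG CCC CCT CTC GCG GTG CTG GAT AAC GAG TTT TGC GAT GCG TCA TTA ACG AGA ATT CAA GAT CCC ATA — no ATG→stop ORF.
Frame -1: TAT GGG ATC TTG AAT TCT CGT TAA TGA CGC ATC GCA AAA CTC GTT ATC CAG CAC CGC GAG AGG GGG CCA TAT TAC ATA ACC TAA CAG GGG — no ATG→stop ORF.
Frame -2: ATG GGA TCT TGA ATT CTC GTT AAT GAC GCA TCG CAA AAC TCG TTA TCC AGC ACC GCG AGA GGG GGC CAT ATT ACA TAA CCT AAC AGG GGT — ATG at 2, stop TGA at 11 → 12 nt.
Frame -3: TGG GAT CTT GAA TTC TCG TTA ATG ACG CAT CGC AAA ACT CGT TAT CCA GCA CCG CGA GAG GGG GCC ATA TTA CAT AAC CTA ACA GGG GTG — no ATG→stop ORF.
Forward-strand max 27 nt; reverse-strand max 12 nt. The forward strand has the longer ORF.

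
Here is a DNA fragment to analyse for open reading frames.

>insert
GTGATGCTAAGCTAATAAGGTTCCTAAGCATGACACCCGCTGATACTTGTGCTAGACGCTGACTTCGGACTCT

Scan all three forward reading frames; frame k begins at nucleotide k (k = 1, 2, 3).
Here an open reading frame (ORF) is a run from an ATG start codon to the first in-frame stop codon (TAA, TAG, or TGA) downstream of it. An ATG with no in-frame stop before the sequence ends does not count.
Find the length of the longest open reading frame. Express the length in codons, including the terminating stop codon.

Frame 1: GTG ATG CTA AGC TAA TAA GGT TCC TAA GCA TGA CAC CCG CTG ATA CTT GTG CTA GAC GCT GAC TTC GGA CTC — ATG at 4, stop TAA at 13 → 12 nt.
Frame 2: TGA TGC TAA GCT AAT AAG GTT CCT AAG CAT GAC ACC CGC TGA TAC TTG TGC TAG ACG CTG ACT TCG GAC TCT — no ATG→stop ORF.
Frame 3: GAT GCT AAG CTA ATA AGG TTC CTA AGC ATG ACA CCC GCT GAT ACT TGT GCT AGA CGC TGA CTT CGG ACT — ATG at 30, stop TGA at 60 → 33 nt.
Longest: frame 3, positions 30–62, 33 nt = 11 codons = 10 aa. → 11 codons.

11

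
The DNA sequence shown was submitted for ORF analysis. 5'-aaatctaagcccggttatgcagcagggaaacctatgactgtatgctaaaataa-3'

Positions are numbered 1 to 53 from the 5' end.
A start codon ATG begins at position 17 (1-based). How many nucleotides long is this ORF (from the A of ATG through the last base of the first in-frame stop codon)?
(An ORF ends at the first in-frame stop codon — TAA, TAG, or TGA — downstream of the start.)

Codons from position 17: ATG (17–19), CAG (20–22), CAG (23–25), GGA (26–28), AAC (29–31), CTA (32–34), TGA (35–37).
TGA is the first in-frame stop; ORF spans 17–37, 21 nucleotides.

21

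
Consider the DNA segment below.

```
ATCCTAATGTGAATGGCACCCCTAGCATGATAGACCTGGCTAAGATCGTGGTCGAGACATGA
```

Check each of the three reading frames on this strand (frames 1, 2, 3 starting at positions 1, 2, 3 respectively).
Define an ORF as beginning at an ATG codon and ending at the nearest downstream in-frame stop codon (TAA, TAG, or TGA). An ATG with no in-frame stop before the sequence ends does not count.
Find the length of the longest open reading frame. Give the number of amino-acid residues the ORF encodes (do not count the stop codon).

11

Frame 1: ATC CTA ATG TGA ATG GCA CCC CTA GCA TGA TAG ACC TGG CTA AGA TCG TGG TCG AGA CAT — ATG at 7, stop TGA at 10 → 6 nt; ATG at 13, stop TGA at 28 → 18 nt.
Frame 2: TCC TAA TGT GAA TGG CAC CCC TAG CAT GAT AGA CCT GGC TAA GAT CGT GGT CGA GAC ATG — no ATG→stop ORF.
Frame 3: CCT AAT GTG AAT GGC ACC CCT AGC ATG ATA GAC CTG GCT AAG ATC GTG GTC GAG ACA TGA — ATG at 27, stop TGA at 60 → 36 nt.
Longest: frame 3, positions 27–62, 36 nt = 12 codons = 11 aa. → 11 amino acids.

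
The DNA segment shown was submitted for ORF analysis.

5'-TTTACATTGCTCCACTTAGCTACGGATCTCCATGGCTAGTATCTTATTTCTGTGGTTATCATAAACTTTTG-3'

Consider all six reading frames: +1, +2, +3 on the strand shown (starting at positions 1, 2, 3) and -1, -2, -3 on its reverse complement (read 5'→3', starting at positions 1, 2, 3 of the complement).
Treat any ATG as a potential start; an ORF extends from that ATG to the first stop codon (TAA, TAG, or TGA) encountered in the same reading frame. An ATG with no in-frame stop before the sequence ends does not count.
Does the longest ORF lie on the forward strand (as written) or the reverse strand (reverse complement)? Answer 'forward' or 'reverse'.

forward

Reverse complement (5'→3'): CAAAAGTTTATGATAACCACAGAAATAAGATACTAGCCATGGAGATCCGTAGCTAAGTGGAGCAATGTAAA
Frame +1: TTT ACA TTG CTC CAC TTA GCT ACG GAT CTC CAT GGC TAG TAT CTT ATT TCT GTG GTT ATC ATA AAC TTT — no ATG→stop ORF.
Frame +2: TTA CAT TGC TCC ACT TAG CTA CGG ATC TCC ATG GCT AGT ATC TTA TTT CTG TGG TTA TCA TAA ACT TTT — ATG at 32, stop TAA at 62 → 33 nt.
Frame +3: TAC ATT GCT CCA CTT AGC TAC GGA TCT CCA TGG CTA GTA TCT TAT TTC TGT GGT TAT CAT AAA CTT TTG — no ATG→stop ORF.
Frame -1: CAA AAG TTT ATG ATA ACC ACA GAA ATA AGA TAC TAG CCA TGG AGA TCC GTA GCT AAG TGG AGC AAT GTA — ATG at 10, stop TAG at 34 → 27 nt.
Frame -2: AAA AGT TTA TGA TAA CCA CAG AAA TAA GAT ACT AGC CAT GGA GAT CCG TAG CTA AGT GGA GCA ATG TAA — ATG at 65, stop TAA at 68 → 6 nt.
Frame -3: AAA GTT TAT GAT AAC CAC AGA AAT AAG ATA CTA GCC ATG GAG ATC CGT AGC TAA GTG GAG CAA TGT AAA — ATG at 39, stop TAA at 54 → 18 nt.
Forward-strand max 33 nt; reverse-strand max 27 nt. The forward strand has the longer ORF.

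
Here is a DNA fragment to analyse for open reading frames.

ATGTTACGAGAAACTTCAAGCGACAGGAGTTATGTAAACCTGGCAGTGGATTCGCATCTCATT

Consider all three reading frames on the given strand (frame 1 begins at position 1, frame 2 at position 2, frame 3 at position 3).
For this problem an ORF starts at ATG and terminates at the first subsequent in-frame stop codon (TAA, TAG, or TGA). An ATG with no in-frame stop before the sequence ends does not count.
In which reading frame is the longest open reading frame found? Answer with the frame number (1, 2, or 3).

2

Frame 1: ATG TTA CGA GAA ACT TCA AGC GAC AGG AGT TAT GTA AAC CTG GCA GTG GAT TCG CAT CTC ATT — no ATG→stop ORF.
Frame 2: TGT TAC GAG AAA CTT CAA GCG ACA GGA GTT ATG TAA ACC TGG CAG TGG ATT CGC ATC TCA — ATG at 32, stop TAA at 35 → 6 nt.
Frame 3: GTT ACG AGA AAC TTC AAG CGA CAG GAG TTA TGT AAA CCT GGC AGT GGA TTC GCA TCT CAT — no ATG→stop ORF.
Longest ORF is 6 nt in frame 2 (positions 32–37).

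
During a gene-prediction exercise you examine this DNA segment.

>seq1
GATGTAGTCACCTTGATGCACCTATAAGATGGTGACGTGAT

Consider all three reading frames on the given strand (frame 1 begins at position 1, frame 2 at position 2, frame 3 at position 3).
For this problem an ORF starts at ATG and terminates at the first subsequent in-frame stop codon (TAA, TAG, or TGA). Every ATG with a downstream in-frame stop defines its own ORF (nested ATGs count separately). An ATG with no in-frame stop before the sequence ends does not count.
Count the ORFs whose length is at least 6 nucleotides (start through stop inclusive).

Frame 1: GAT GTA GTC ACC TTG ATG CAC CTA TAA GAT GGT GAC GTG — ATG at 16, stop TAA at 25 → 12 nt.
Frame 2: ATG TAG TCA CCT TGA TGC ACC TAT AAG ATG GTG ACG TGA — ATG at 2, stop TAG at 5 → 6 nt; ATG at 29, stop TGA at 38 → 12 nt.
Frame 3: TGT AGT CAC CTT GAT GCA CCT ATA AGA TGG TGA CGT GAT — no ATG→stop ORF.
ORFs ≥ 6 nucleotides: frame 1 16–27 (12 nucleotides), frame 2 2–7 (6 nucleotides), frame 2 29–40 (12 nucleotides). Count = 3.

3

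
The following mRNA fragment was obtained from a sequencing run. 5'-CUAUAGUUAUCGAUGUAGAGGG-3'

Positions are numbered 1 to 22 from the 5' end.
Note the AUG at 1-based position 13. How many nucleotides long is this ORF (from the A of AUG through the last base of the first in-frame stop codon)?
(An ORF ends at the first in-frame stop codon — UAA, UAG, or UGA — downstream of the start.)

Codons from position 13: AUG (13–15), UAG (16–18).
UAG is the first in-frame stop; ORF spans 13–18, 6 nucleotides.

6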